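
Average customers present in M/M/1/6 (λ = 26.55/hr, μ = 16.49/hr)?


ρ = 26.55/16.49 = 1.6101
L = ρ[1 − (K+1)ρ^K + Kρ^(K+1)] / [(1−ρ)(1−ρ^(K+1))]
Numerator: 1.6101·(1 − 7·17.420604 + 6·28.048335) = 76.229864
Denominator: (-0.6101)·(-27.048335) = 16.501289
L = 76.229864/16.501289 = 4.6196

Final: 4.6196


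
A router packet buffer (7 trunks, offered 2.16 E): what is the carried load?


B(7,2.16) = 0.005028 (Erlang-B)
Carried load = a(1 − B) = 2.16·(1 − 0.005028) = 2.16·0.994972 = 2.1491 E

Final: 2.1491 Erlangs


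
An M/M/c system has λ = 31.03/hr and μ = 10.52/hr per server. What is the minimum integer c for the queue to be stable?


Stability requires cμ > λ ⇔ c > λ/μ.
λ/μ = 31.03/10.52 = 2.9496
Minimum integer c = ⌊2.9496⌋ + 1 = 3
Check: 3·10.52 = 31.56 > 31.03, while 2·10.52 = 21.04 ≤ 31.03

Final: 3 servers


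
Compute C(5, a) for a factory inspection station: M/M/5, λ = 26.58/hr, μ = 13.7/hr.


a = λ/μ = 1.9401; ρ = a/5 = 0.3880
P₀ = 0.142773 (from M/M/c formula)
C(c,a) = [a^c/(c!(1−ρ))]·P₀ = [27.48983/(120·0.6120)]·0.142773
= 0.37433·0.142773 = 0.053445

Final: 0.053445


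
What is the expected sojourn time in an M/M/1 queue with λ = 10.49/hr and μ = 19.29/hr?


W = 1/(μ−λ) = 1/(19.29 − 10.49) = 1/8.80 = 0.1136 hr

Final: 0.1136 hr


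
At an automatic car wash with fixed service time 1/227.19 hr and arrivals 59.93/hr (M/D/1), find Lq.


ρ = 59.93/227.19 = 0.2638
M/D/1: Lq = ρ²/(2(1−ρ)) = 0.06958/(2·0.7362) = 0.04726

Final: 0.04726


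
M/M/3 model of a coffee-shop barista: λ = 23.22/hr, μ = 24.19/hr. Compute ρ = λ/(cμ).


ρ = λ/(cμ) = 23.22/(3·24.19) = 23.22/72.57 = 0.3200

Final: 0.3200


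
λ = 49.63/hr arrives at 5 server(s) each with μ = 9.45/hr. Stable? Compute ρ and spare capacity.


Total capacity cμ = 5·9.45 = 47.25/hr
ρ = λ/(cμ) = 49.63/47.25 = 1.0504
Stable ⇔ ρ < 1: NO
Spare capacity = cμ − λ = 47.25 − 49.63 = -2.38/hr

Final: ρ = 1.0504; unstable; margin = -2.38/hr


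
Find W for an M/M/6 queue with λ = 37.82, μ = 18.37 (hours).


a = 2.0588; ρ = 0.3431; P₀ = 0.127383
Lq = P₀·a^c·ρ/(c!(1−ρ)²) = 0.01071
Wq = Lq/λ = 0.01071/37.82 = 0.0002833 hr
W = Wq + 1/μ = 0.0002833 + 0.05444 = 0.05472 hr

Final: 0.05472 hr


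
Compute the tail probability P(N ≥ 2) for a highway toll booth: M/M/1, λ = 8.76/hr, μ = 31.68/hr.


ρ = 8.76/31.68 = 0.2765
P(N ≥ n) = ρ^n = 0.2765^2 = 0.076461

Final: 0.076461


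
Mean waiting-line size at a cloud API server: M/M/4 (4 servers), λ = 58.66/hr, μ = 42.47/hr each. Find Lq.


a = λ/μ = 1.3812; ρ = a/4 = 0.3453
P₀ = 0.249634
Lq = P₀·a^c·ρ / (c!·(1−ρ)²) = 0.249634·3.63948·0.3453/(24·0.42863)
= 0.03050

Final: 0.03050


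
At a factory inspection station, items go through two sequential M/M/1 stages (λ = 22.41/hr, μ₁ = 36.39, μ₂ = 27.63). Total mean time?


Each node sees arrival rate λ = 22.41/hr (tandem ⇒ throughput preserved).
W₁ = 1/(μ₁−λ) = 1/(36.39−22.41) = 0.07153 hr
W₂ = 1/(μ₂−λ) = 1/(27.63−22.41) = 0.19157 hr
W_total = W₁ + W₂ = 0.07153 + 0.19157 = 0.26310 hr

Final: 0.26310 hr


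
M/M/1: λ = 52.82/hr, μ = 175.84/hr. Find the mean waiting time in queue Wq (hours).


ρ = 52.82/175.84 = 0.3004
Wq = ρ/(μ−λ) = 0.3004/(175.84 − 52.82) = 0.3004/123.02 = 0.002442 hr

Final: 0.002442 hr


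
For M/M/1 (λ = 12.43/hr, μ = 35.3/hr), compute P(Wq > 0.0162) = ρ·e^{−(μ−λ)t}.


ρ = 12.43/35.3 = 0.3521
P(Wq > t) = ρ·e^{−(μ−λ)t} = 0.3521·e^{−0.3705}
= 0.3521·0.690393 = 0.243104

Final: 0.243104


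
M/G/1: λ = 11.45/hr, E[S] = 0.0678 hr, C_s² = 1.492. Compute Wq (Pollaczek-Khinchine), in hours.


ρ = λ·E[S] = 11.45·0.0678 = 0.7763
E[S²] = E[S]²(1+C_s²) = 0.0678²·(1+1.492) = 0.011455
Wq = λ·E[S²]/(2(1−ρ)) = 11.45·0.011455/(2·0.2237) = 0.29318 hr

Final: 0.29318 hr


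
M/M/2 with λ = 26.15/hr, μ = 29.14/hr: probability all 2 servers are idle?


a = λ/μ = 26.15/29.14 = 0.8974; ρ = a/c = 0.4487
Σ_{k=0}^{1} a^k/k! (terms k=0..1) = 1.00000 + 0.89739 = 1.89739
Tail: a^2/(2!(1−ρ)) = 0.80531/(2·0.5513) = 0.73037
P₀ = 1/(1.89739 + 0.73037) = 1/2.62776 = 0.380552

Final: 0.380552


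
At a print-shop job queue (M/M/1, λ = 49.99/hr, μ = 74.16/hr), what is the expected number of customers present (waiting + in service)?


ρ = λ/μ = 49.99/74.16 = 0.6741
L = ρ/(1−ρ) = 0.6741/(1 − 0.6741) = 0.6741/0.3259 = 2.0683

Final: 2.0683


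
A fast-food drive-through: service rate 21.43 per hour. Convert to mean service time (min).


Mean service time = 1/μ = 1/21.43 hour = 0.04666 hour
In minutes: 0.04666 × 60 = 2.7998 min

Final: 2.7998 min


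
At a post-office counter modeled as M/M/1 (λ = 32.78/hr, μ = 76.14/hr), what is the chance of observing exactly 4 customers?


ρ = 32.78/76.14 = 0.4305
P_n = (1−ρ)·ρ^n = (1 − 0.4305)·0.4305^4 = 0.5695·0.034355 = 0.019564

Final: 0.019564


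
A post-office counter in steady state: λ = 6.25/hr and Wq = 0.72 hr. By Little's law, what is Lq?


Lq = λWq = 6.25·0.72 = 4.5000

Final: 4.5000


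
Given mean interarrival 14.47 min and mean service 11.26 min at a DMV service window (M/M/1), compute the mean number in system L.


λ = 60/14.47 = 4.1465 /hr
μ = 60/11.26 = 5.3286 /hr
ρ = λ/μ = 4.1465/5.3286 = 0.7782
L = ρ/(1−ρ) = 0.7782/0.2218 = 3.5078

Final: 3.5078


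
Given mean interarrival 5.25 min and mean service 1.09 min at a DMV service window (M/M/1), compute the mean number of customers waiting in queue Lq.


λ = 60/5.25 = 11.4286 /hr
μ = 60/1.09 = 55.0459 /hr
ρ = λ/μ = 11.4286/55.0459 = 0.2076
Lq = ρ²/(1−ρ) = 0.04311/0.7924 = 0.05440

Final: 0.05440


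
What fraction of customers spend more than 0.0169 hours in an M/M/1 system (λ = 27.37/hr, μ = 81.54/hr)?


W ~ Exponential(μ−λ) for M/M/1.
μ − λ = 81.54 − 27.37 = 54.1700
P(W > t) = e^{−(μ−λ)t} = e^{−0.9155} = 0.400327

Final: 0.400327


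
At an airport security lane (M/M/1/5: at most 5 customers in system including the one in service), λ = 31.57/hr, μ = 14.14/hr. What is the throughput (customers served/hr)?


ρ = 2.2327; P_K = (1−ρ)ρ^5/(1−ρ^6) = 0.556600
λ_eff = λ(1 − P_K) = 31.57·(1 − 0.556600) = 31.57·0.443400 = 13.9981 /hr

Final: 13.9981 /hr


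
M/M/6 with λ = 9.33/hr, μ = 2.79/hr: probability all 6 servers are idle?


a = λ/μ = 9.33/2.79 = 3.3441; ρ = a/c = 0.5573
Σ_{k=0}^{5} a^k/k! (terms k=0..5) = 1.00000 + 3.34409 + 5.59146 + 6.23277 + 5.21073 + 3.48503 = 24.86407
Tail: a^6/(6!(1−ρ)) = 1398.50699/(720·0.4427) = 4.38803
P₀ = 1/(24.86407 + 4.38803) = 1/29.25209 = 0.034186

Final: 0.034186


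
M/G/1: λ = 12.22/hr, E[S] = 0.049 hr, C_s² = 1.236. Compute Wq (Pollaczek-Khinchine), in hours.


ρ = λ·E[S] = 12.22·0.049 = 0.5988
E[S²] = E[S]²(1+C_s²) = 0.049²·(1+1.236) = 0.005369
Wq = λ·E[S²]/(2(1−ρ)) = 12.22·0.005369/(2·0.4012) = 0.08176 hr

Final: 0.08176 hr


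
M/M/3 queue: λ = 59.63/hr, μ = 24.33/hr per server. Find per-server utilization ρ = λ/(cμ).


ρ = λ/(cμ) = 59.63/(3·24.33) = 59.63/72.99 = 0.8170

Final: 0.8170


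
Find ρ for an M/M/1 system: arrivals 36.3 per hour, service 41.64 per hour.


ρ = λ/μ = 36.3/41.64 = 0.8718

Final: 0.8718


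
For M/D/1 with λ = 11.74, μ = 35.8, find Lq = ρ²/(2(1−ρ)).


ρ = 11.74/35.8 = 0.3279
M/D/1: Lq = ρ²/(2(1−ρ)) = 0.1075/(2·0.6721) = 0.08001

Final: 0.08001


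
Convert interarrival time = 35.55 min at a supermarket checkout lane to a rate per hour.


λ = 1/(interarrival time) in consistent units.
1 hour = 60 min, so λ = 60/35.55 = 1.6878 per hour

Final: 1.6878 /hr


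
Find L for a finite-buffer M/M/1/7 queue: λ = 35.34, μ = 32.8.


ρ = 35.34/32.8 = 1.0774
L = ρ[1 − (K+1)ρ^K + Kρ^(K+1)] / [(1−ρ)(1−ρ^(K+1))]
Numerator: 1.0774·(1 − 8·1.685578 + 7·1.816108) = 0.245795
Denominator: (-0.07744)·(-0.816108) = 0.063199
L = 0.245795/0.063199 = 3.8892

Final: 3.8892


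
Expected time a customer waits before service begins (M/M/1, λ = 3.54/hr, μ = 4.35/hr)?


ρ = 3.54/4.35 = 0.8138
Wq = ρ/(μ−λ) = 0.8138/(4.35 − 3.54) = 0.8138/0.8100 = 1.0047 hr

Final: 1.0047 hr


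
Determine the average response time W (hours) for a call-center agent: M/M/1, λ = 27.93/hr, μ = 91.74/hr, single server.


W = 1/(μ−λ) = 1/(91.74 − 27.93) = 1/63.81 = 0.01567 hr

Final: 0.01567 hr


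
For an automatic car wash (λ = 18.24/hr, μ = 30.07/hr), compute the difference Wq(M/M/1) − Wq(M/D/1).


ρ = 18.24/30.07 = 0.6066
Wq(M/M/1) = ρ/(μ−λ) = 0.6066/11.83 = 0.05128 hr
Wq(M/D/1) = ρ/(2(μ−λ)) = 0.02564 hr
Savings = 0.05128 − 0.02564 = 0.02564 hr

Final: 0.02564 hr


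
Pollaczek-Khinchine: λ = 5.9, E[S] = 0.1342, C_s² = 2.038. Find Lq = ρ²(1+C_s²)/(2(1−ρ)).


ρ = λ·E[S] = 5.9·0.1342 = 0.7918
Lq = ρ²(1+C_s²)/(2(1−ρ)) = 0.6269·(1+2.038)/(2·0.2082)
= 0.6269·3.0380/0.4164 = 4.57345

Final: 4.57345


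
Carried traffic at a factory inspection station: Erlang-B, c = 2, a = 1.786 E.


B(2,1.786) = 0.364057 (Erlang-B)
Carried load = a(1 − B) = 1.786·(1 − 0.364057) = 1.786·0.635943 = 1.1358 E

Final: 1.1358 Erlangs


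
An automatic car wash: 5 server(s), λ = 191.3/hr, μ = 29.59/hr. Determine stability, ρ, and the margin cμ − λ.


Total capacity cμ = 5·29.59 = 147.95/hr
ρ = λ/(cμ) = 191.3/147.95 = 1.2930
Stable ⇔ ρ < 1: NO
Spare capacity = cμ − λ = 147.95 − 191.3 = -43.35/hr

Final: ρ = 1.2930; unstable; margin = -43.35/hr


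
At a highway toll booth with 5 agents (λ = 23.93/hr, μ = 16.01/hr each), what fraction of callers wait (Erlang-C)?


a = λ/μ = 1.4947; ρ = a/5 = 0.2989
P₀ = 0.223967 (from M/M/c formula)
C(c,a) = [a^c/(c!(1−ρ))]·P₀ = [7.46031/(120·0.7011)]·0.223967
= 0.08868·0.223967 = 0.019861

Final: 0.019861


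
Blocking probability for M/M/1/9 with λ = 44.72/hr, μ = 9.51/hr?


ρ = λ/μ = 44.72/9.51 = 4.7024
P_K = (1−ρ)ρ^K/(1−ρ^(K+1)) = (-3.7024·1124324.052259)/(1 − 5287042.231022)
= -4162718.178763/-5287041.231022 = 0.787344

Final: 0.787344


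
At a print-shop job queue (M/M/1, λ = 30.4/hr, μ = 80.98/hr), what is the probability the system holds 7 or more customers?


ρ = 30.4/80.98 = 0.3754
P(N ≥ n) = ρ^n = 0.3754^7 = 0.001051

Final: 0.001051


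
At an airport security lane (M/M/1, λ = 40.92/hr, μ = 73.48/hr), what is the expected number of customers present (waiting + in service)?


ρ = λ/μ = 40.92/73.48 = 0.5569
L = ρ/(1−ρ) = 0.5569/(1 − 0.5569) = 0.5569/0.4431 = 1.2568

Final: 1.2568


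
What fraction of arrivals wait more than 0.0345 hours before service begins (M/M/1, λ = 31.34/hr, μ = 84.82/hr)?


ρ = 31.34/84.82 = 0.3695
P(Wq > t) = ρ·e^{−(μ−λ)t} = 0.3695·e^{−1.8451}
= 0.3695·0.158016 = 0.058385

Final: 0.058385


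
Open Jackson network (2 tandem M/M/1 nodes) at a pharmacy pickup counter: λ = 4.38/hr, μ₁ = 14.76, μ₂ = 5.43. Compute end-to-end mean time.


Each node sees arrival rate λ = 4.38/hr (tandem ⇒ throughput preserved).
W₁ = 1/(μ₁−λ) = 1/(14.76−4.38) = 0.09634 hr
W₂ = 1/(μ₂−λ) = 1/(5.43−4.38) = 0.95238 hr
W_total = W₁ + W₂ = 0.09634 + 0.95238 = 1.04872 hr

Final: 1.04872 hr


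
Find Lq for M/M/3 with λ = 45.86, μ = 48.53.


a = λ/μ = 0.9450; ρ = a/3 = 0.3150
P₀ = 0.385090
Lq = P₀·a^c·ρ / (c!·(1−ρ)²) = 0.385090·0.84386·0.3150/(6·0.46923)
= 0.03636

Final: 0.03636


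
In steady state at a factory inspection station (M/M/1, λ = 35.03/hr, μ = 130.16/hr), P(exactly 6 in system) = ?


ρ = 35.03/130.16 = 0.2691
P_n = (1−ρ)·ρ^n = (1 − 0.2691)·0.2691^6 = 0.7309·0.0003800 = 0.0002777

Final: 0.0002777


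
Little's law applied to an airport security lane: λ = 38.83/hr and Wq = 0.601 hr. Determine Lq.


Lq = λWq = 38.83·0.601 = 23.3368

Final: 23.3368


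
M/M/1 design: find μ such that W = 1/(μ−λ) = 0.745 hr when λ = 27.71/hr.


W = 1/(μ−λ) ⇒ μ − λ = 1/W = 1/0.745 = 1.3423
μ = λ + 1/W = 27.71 + 1.3423 = 29.0523 per hr

Final: 29.0523 /hr


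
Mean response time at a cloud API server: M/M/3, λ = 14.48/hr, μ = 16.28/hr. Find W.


a = 0.8894; ρ = 0.2965; P₀ = 0.407885
Lq = P₀·a^c·ρ/(c!(1−ρ)²) = 0.02865
Wq = Lq/λ = 0.02865/14.48 = 0.001979 hr
W = Wq + 1/μ = 0.001979 + 0.06143 = 0.06340 hr

Final: 0.06340 hr


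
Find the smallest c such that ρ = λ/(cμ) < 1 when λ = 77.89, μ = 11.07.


Stability requires cμ > λ ⇔ c > λ/μ.
λ/μ = 77.89/11.07 = 7.0361
Minimum integer c = ⌊7.0361⌋ + 1 = 8
Check: 8·11.07 = 88.56 > 77.89, while 7·11.07 = 77.49 ≤ 77.89

Final: 8 servers


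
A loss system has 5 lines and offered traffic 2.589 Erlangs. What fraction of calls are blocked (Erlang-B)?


B(c,a) = (a^c/c!) / Σ_{k=0}^{c} a^k/k!
a^5/5! = 0.969346
Σ terms (k=0..5): 1.00000 + 2.58900 + 3.35146 + 2.89231 + 1.87205 + 0.96935 = 12.674165
B = 0.969346/12.674165 = 0.076482

Final: 0.076482


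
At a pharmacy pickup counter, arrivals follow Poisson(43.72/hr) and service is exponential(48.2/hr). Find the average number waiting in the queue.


ρ = 43.72/48.2 = 0.9071
Lq = ρ²/(1−ρ) = 0.8227/0.09295 = 8.8519

Final: 8.8519


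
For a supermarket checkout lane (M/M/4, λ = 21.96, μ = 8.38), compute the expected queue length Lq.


a = λ/μ = 2.6205; ρ = a/4 = 0.6551
P₀ = 0.063488
Lq = P₀·a^c·ρ / (c!·(1−ρ)²) = 0.063488·47.15777·0.6551/(24·0.11893)
= 0.68716

Final: 0.68716


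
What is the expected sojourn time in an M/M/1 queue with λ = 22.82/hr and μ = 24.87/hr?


W = 1/(μ−λ) = 1/(24.87 − 22.82) = 1/2.05 = 0.4878 hr

Final: 0.4878 hr


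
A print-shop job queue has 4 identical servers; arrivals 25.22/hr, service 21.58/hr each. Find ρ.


ρ = λ/(cμ) = 25.22/(4·21.58) = 25.22/86.32 = 0.2922

Final: 0.2922


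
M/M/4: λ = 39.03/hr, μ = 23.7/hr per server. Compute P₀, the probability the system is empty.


a = λ/μ = 39.03/23.7 = 1.6468; ρ = a/c = 0.4117
Σ_{k=0}^{3} a^k/k! (terms k=0..3) = 1.00000 + 1.64684 + 1.35603 + 0.74439 = 4.74726
Tail: a^4/(4!(1−ρ)) = 7.35531/(24·0.5883) = 0.52095
P₀ = 1/(4.74726 + 0.52095) = 1/5.26821 = 0.189818

Final: 0.189818


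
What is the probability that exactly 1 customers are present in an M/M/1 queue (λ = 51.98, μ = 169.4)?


ρ = 51.98/169.4 = 0.3068
P_n = (1−ρ)·ρ^n = (1 − 0.3068)·0.3068^1 = 0.6932·0.306848 = 0.212692

Final: 0.212692


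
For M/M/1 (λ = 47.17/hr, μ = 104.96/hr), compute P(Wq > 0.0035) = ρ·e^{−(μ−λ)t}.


ρ = 47.17/104.96 = 0.4494
P(Wq > t) = ρ·e^{−(μ−λ)t} = 0.4494·e^{−0.2023}
= 0.4494·0.816878 = 0.367113

Final: 0.367113


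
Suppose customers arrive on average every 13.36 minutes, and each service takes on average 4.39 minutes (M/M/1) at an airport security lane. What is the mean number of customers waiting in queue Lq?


λ = 60/13.36 = 4.4910 /hr
μ = 60/4.39 = 13.6674 /hr
ρ = λ/μ = 4.4910/13.6674 = 0.3286
Lq = ρ²/(1−ρ) = 0.1080/0.6714 = 0.1608

Final: 0.1608


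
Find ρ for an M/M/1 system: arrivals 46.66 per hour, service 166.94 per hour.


ρ = λ/μ = 46.66/166.94 = 0.2795

Final: 0.2795


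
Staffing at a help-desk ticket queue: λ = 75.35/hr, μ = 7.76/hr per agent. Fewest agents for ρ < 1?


Stability requires cμ > λ ⇔ c > λ/μ.
λ/μ = 75.35/7.76 = 9.7101
Minimum integer c = ⌊9.7101⌋ + 1 = 10
Check: 10·7.76 = 77.60 > 75.35, while 9·7.76 = 69.84 ≤ 75.35

Final: 10 servers


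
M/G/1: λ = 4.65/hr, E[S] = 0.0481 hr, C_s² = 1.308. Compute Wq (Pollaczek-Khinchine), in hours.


ρ = λ·E[S] = 4.65·0.0481 = 0.2237
E[S²] = E[S]²(1+C_s²) = 0.0481²·(1+1.308) = 0.005340
Wq = λ·E[S²]/(2(1−ρ)) = 4.65·0.005340/(2·0.7763) = 0.01599 hr

Final: 0.01599 hr


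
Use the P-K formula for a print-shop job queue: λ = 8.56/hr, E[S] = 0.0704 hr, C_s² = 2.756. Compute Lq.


ρ = λ·E[S] = 8.56·0.0704 = 0.6026
Lq = ρ²(1+C_s²)/(2(1−ρ)) = 0.3632·(1+2.756)/(2·0.3974)
= 0.3632·3.7560/0.7948 = 1.71627

Final: 1.71627


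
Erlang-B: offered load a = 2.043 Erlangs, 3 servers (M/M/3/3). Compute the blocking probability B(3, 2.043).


B(c,a) = (a^c/c!) / Σ_{k=0}^{c} a^k/k!
a^3/3! = 1.421196
Σ terms (k=0..3): 1.00000 + 2.04300 + 2.08692 + 1.42120 = 6.551120
B = 1.421196/6.551120 = 0.216939

Final: 0.216939


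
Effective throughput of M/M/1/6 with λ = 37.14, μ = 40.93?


ρ = 0.9074; P_K = (1−ρ)ρ^6/(1−ρ^7) = 0.104745
λ_eff = λ(1 − P_K) = 37.14·(1 − 0.104745) = 37.14·0.895255 = 33.2498 /hr

Final: 33.2498 /hr


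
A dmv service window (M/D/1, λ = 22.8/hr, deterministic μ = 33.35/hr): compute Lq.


ρ = 22.8/33.35 = 0.6837
M/D/1: Lq = ρ²/(2(1−ρ)) = 0.4674/(2·0.3163) = 0.73874

Final: 0.73874


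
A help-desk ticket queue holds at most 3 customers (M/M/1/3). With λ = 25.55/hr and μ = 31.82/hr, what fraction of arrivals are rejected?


ρ = λ/μ = 25.55/31.82 = 0.8030
P_K = (1−ρ)ρ^K/(1−ρ^(K+1)) = (0.1970·0.517693)/(1 − 0.415684)
= 0.102009/0.584316 = 0.174579

Final: 0.174579


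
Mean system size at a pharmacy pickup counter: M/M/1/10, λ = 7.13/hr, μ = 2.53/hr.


ρ = 7.13/2.53 = 2.8182
L = ρ[1 − (K+1)ρ^K + Kρ^(K+1)] / [(1−ρ)(1−ρ^(K+1))]
Numerator: 2.8182·(1 − 11·31600.218587 + 10·89055.161473) = 1530132.410764
Denominator: (-1.8182)·(-89054.161473) = 161916.657224
L = 1530132.410764/161916.657224 = 9.4501

Final: 9.4501


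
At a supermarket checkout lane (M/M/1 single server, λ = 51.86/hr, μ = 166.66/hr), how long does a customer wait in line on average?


ρ = 51.86/166.66 = 0.3112
Wq = ρ/(μ−λ) = 0.3112/(166.66 − 51.86) = 0.3112/114.80 = 0.002711 hr

Final: 0.002711 hr


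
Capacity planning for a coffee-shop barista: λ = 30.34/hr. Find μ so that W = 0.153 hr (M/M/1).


W = 1/(μ−λ) ⇒ μ − λ = 1/W = 1/0.153 = 6.5359
μ = λ + 1/W = 30.34 + 6.5359 = 36.8759 per hr

Final: 36.8759 /hr


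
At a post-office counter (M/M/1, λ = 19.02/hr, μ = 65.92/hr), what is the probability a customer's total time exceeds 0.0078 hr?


W ~ Exponential(μ−λ) for M/M/1.
μ − λ = 65.92 − 19.02 = 46.9000
P(W > t) = e^{−(μ−λ)t} = e^{−0.3658} = 0.693628

Final: 0.693628


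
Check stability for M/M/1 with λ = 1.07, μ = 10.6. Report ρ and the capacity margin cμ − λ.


Total capacity cμ = 1·10.6 = 10.60/hr
ρ = λ/(cμ) = 1.07/10.60 = 0.1009
Stable ⇔ ρ < 1: YES
Spare capacity = cμ − λ = 10.60 − 1.07 = 9.53/hr

Final: ρ = 0.1009; stable; margin = 9.53/hr


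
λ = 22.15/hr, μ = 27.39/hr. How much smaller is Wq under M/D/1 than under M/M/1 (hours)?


ρ = 22.15/27.39 = 0.8087
Wq(M/M/1) = ρ/(μ−λ) = 0.8087/5.24 = 0.15433 hr
Wq(M/D/1) = ρ/(2(μ−λ)) = 0.07717 hr
Savings = 0.15433 − 0.07717 = 0.07717 hr

Final: 0.07717 hr


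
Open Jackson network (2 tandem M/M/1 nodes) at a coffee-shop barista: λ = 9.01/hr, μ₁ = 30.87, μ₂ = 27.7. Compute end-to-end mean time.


Each node sees arrival rate λ = 9.01/hr (tandem ⇒ throughput preserved).
W₁ = 1/(μ₁−λ) = 1/(30.87−9.01) = 0.04575 hr
W₂ = 1/(μ₂−λ) = 1/(27.7−9.01) = 0.05350 hr
W_total = W₁ + W₂ = 0.04575 + 0.05350 = 0.09925 hr

Final: 0.09925 hr


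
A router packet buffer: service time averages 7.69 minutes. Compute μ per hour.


μ = 1/(service time) in consistent units.
1 hour = 60 min, so μ = 60/7.69 = 7.8023 per hour

Final: 7.8023 /hr


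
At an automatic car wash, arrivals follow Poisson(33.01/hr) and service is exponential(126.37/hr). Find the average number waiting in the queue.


ρ = 33.01/126.37 = 0.2612
Lq = ρ²/(1−ρ) = 0.06823/0.7388 = 0.09236

Final: 0.09236


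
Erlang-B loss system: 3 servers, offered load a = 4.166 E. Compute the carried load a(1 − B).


B(3,4.166) = 0.465374 (Erlang-B)
Carried load = a(1 − B) = 4.166·(1 − 0.465374) = 4.166·0.534626 = 2.2273 E

Final: 2.2273 Erlangs


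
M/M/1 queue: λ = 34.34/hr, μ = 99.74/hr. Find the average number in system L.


ρ = λ/μ = 34.34/99.74 = 0.3443
L = ρ/(1−ρ) = 0.3443/(1 − 0.3443) = 0.3443/0.6557 = 0.5251

Final: 0.5251


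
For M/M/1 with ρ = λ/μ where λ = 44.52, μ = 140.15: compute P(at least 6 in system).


ρ = 44.52/140.15 = 0.3177
P(N ≥ n) = ρ^n = 0.3177^6 = 0.001027

Final: 0.001027


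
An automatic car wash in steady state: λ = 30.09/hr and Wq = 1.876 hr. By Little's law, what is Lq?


Lq = λWq = 30.09·1.876 = 56.4488

Final: 56.4488


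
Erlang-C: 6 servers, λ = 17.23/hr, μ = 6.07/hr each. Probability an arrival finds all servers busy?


a = λ/μ = 2.8386; ρ = a/6 = 0.4731
P₀ = 0.057808 (from M/M/c formula)
C(c,a) = [a^c/(c!(1−ρ))]·P₀ = [523.09373/(720·0.5269)]·0.057808
= 1.37883·0.057808 = 0.079707

Final: 0.079707


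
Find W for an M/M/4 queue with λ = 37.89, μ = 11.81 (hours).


a = 3.2083; ρ = 0.8021; P₀ = 0.026909
Lq = P₀·a^c·ρ/(c!(1−ρ)²) = 2.43214
Wq = Lq/λ = 2.43214/37.89 = 0.06419 hr
W = Wq + 1/μ = 0.06419 + 0.08467 = 0.14886 hr

Final: 0.14886 hr


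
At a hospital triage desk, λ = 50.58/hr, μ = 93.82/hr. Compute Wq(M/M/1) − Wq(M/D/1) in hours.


ρ = 50.58/93.82 = 0.5391
Wq(M/M/1) = ρ/(μ−λ) = 0.5391/43.24 = 0.01247 hr
Wq(M/D/1) = ρ/(2(μ−λ)) = 0.006234 hr
Savings = 0.01247 − 0.006234 = 0.006234 hr

Final: 0.006234 hr


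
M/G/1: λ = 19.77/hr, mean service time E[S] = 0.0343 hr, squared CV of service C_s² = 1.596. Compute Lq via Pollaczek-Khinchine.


ρ = λ·E[S] = 19.77·0.0343 = 0.6781
Lq = ρ²(1+C_s²)/(2(1−ρ)) = 0.4598·(1+1.596)/(2·0.3219)
= 0.4598·2.5960/0.6438 = 1.85426

Final: 1.85426


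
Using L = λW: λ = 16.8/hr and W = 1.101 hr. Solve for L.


L = λW = 16.8·1.101 = 18.4968

Final: 18.4968


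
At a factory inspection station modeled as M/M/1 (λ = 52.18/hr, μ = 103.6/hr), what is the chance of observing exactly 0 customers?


ρ = 52.18/103.6 = 0.5037
P_n = (1−ρ)·ρ^n = (1 − 0.5037)·0.5037^0 = 0.4963·1.000000 = 0.496332

Final: 0.496332


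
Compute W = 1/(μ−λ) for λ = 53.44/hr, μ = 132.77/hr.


W = 1/(μ−λ) = 1/(132.77 − 53.44) = 1/79.33 = 0.01261 hr

Final: 0.01261 hr


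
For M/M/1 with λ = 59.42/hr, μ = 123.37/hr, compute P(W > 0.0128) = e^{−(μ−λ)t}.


W ~ Exponential(μ−λ) for M/M/1.
μ − λ = 123.37 − 59.42 = 63.9500
P(W > t) = e^{−(μ−λ)t} = e^{−0.8186} = 0.441066

Final: 0.441066


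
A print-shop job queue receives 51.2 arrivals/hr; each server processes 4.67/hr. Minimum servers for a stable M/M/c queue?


Stability requires cμ > λ ⇔ c > λ/μ.
λ/μ = 51.2/4.67 = 10.9636
Minimum integer c = ⌊10.9636⌋ + 1 = 11
Check: 11·4.67 = 51.37 > 51.2, while 10·4.67 = 46.70 ≤ 51.2

Final: 11 servers


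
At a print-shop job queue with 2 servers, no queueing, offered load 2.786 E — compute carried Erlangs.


B(2,2.786) = 0.506189 (Erlang-B)
Carried load = a(1 − B) = 2.786·(1 − 0.506189) = 2.786·0.493811 = 1.3758 E

Final: 1.3758 Erlangs


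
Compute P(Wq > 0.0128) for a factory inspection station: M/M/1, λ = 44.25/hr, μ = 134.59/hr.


ρ = 44.25/134.59 = 0.3288
P(Wq > t) = ρ·e^{−(μ−λ)t} = 0.3288·e^{−1.1564}
= 0.3288·0.314632 = 0.103443

Final: 0.103443


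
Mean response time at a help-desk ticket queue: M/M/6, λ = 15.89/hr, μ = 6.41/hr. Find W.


a = 2.4789; ρ = 0.4132; P₀ = 0.083381
Lq = P₀·a^c·ρ/(c!(1−ρ)²) = 0.03224
Wq = Lq/λ = 0.03224/15.89 = 0.002029 hr
W = Wq + 1/μ = 0.002029 + 0.15601 = 0.15804 hr

Final: 0.15804 hr


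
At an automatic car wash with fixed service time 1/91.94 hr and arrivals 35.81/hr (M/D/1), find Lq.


ρ = 35.81/91.94 = 0.3895
M/D/1: Lq = ρ²/(2(1−ρ)) = 0.1517/(2·0.6105) = 0.12425

Final: 0.12425


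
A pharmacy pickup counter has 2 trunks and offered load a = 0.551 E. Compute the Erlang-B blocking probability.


B(c,a) = (a^c/c!) / Σ_{k=0}^{c} a^k/k!
a^2/2! = 0.151801
Σ terms (k=0..2): 1.00000 + 0.55100 + 0.15180 = 1.702801
B = 0.151801/1.702801 = 0.089148

Final: 0.089148


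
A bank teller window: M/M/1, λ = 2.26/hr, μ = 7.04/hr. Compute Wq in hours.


ρ = 2.26/7.04 = 0.3210
Wq = ρ/(μ−λ) = 0.3210/(7.04 − 2.26) = 0.3210/4.78 = 0.06716 hr

Final: 0.06716 hr


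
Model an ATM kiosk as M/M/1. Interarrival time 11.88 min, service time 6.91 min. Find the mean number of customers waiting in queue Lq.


λ = 60/11.88 = 5.0505 /hr
μ = 60/6.91 = 8.6831 /hr
ρ = λ/μ = 5.0505/8.6831 = 0.5816
Lq = ρ²/(1−ρ) = 0.3383/0.4184 = 0.8087

Final: 0.8087


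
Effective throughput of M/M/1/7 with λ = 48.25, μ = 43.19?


ρ = 1.1172; P_K = (1−ρ)ρ^7/(1−ρ^8) = 0.178406
λ_eff = λ(1 − P_K) = 48.25·(1 − 0.178406) = 48.25·0.821594 = 39.6419 /hr

Final: 39.6419 /hr


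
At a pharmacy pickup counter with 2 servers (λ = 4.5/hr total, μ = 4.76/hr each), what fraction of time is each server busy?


ρ = λ/(cμ) = 4.5/(2·4.76) = 4.5/9.52 = 0.4727

Final: 0.4727


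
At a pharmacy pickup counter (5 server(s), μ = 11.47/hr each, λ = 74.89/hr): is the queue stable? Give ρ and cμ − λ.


Total capacity cμ = 5·11.47 = 57.35/hr
ρ = λ/(cμ) = 74.89/57.35 = 1.3058
Stable ⇔ ρ < 1: NO
Spare capacity = cμ − λ = 57.35 − 74.89 = -17.54/hr

Final: ρ = 1.3058; unstable; margin = -17.54/hr


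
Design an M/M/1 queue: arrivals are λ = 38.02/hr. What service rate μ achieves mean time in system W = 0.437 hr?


W = 1/(μ−λ) ⇒ μ − λ = 1/W = 1/0.437 = 2.2883
μ = λ + 1/W = 38.02 + 2.2883 = 40.3083 per hr

Final: 40.3083 /hr


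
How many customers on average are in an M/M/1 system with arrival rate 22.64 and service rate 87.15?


ρ = λ/μ = 22.64/87.15 = 0.2598
L = ρ/(1−ρ) = 0.2598/(1 − 0.2598) = 0.2598/0.7402 = 0.3510

Final: 0.3510


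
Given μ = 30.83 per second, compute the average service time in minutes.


Mean service time = 1/μ = 1/30.83 second = 0.03244 second
In minutes: 0.03244 × 0.0166667 = 0.0005406 min

Final: 0.0005406 min


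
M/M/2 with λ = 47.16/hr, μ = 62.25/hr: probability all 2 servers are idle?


a = λ/μ = 47.16/62.25 = 0.7576; ρ = a/c = 0.3788
Σ_{k=0}^{1} a^k/k! (terms k=0..1) = 1.00000 + 0.75759 = 1.75759
Tail: a^2/(2!(1−ρ)) = 0.57394/(2·0.6212) = 0.46196
P₀ = 1/(1.75759 + 0.46196) = 1/2.21955 = 0.450542

Final: 0.450542


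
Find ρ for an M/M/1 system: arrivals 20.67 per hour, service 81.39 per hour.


ρ = λ/μ = 20.67/81.39 = 0.2540

Final: 0.2540


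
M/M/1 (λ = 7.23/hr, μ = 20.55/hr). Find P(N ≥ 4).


ρ = 7.23/20.55 = 0.3518
P(N ≥ n) = ρ^n = 0.3518^4 = 0.015322

Final: 0.015322


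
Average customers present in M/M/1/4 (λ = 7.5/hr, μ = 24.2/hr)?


ρ = 7.5/24.2 = 0.3099
L = ρ[1 − (K+1)ρ^K + Kρ^(K+1)] / [(1−ρ)(1−ρ^(K+1))]
Numerator: 0.3099·(1 − 5·0.009225 + 4·0.002859) = 0.299166
Denominator: (0.6901)·(0.997141) = 0.688110
L = 0.299166/0.688110 = 0.4348

Final: 0.4348


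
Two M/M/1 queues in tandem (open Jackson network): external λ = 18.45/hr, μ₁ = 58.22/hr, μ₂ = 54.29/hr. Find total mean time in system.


Each node sees arrival rate λ = 18.45/hr (tandem ⇒ throughput preserved).
W₁ = 1/(μ₁−λ) = 1/(58.22−18.45) = 0.02514 hr
W₂ = 1/(μ₂−λ) = 1/(54.29−18.45) = 0.02790 hr
W_total = W₁ + W₂ = 0.02514 + 0.02790 = 0.05305 hr

Final: 0.05305 hr


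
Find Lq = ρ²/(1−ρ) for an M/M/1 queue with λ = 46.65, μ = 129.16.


ρ = 46.65/129.16 = 0.3612
Lq = ρ²/(1−ρ) = 0.1305/0.6388 = 0.2042

Final: 0.2042


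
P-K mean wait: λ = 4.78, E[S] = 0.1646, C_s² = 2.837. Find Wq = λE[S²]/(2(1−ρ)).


ρ = λ·E[S] = 4.78·0.1646 = 0.7868
E[S²] = E[S]²(1+C_s²) = 0.1646²·(1+2.837) = 0.103956
Wq = λ·E[S²]/(2(1−ρ)) = 4.78·0.103956/(2·0.2132) = 1.16530 hr

Final: 1.16530 hr


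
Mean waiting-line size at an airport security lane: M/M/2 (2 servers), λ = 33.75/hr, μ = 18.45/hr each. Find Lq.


a = λ/μ = 1.8293; ρ = a/2 = 0.9146
P₀ = 0.044586
Lq = P₀·a^c·ρ / (c!·(1−ρ)²) = 0.044586·3.34622·0.9146/(2·0.007287)
= 9.36272

Final: 9.36272


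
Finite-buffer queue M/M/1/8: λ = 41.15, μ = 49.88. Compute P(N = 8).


ρ = λ/μ = 41.15/49.88 = 0.8250
P_K = (1−ρ)ρ^K/(1−ρ^(K+1)) = (0.1750·0.214559)/(1 − 0.177007)
= 0.037552/0.822993 = 0.045629

Final: 0.045629


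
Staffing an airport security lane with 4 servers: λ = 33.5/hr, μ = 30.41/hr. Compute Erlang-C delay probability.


a = λ/μ = 1.1016; ρ = a/4 = 0.2754
P₀ = 0.331578 (from M/M/c formula)
C(c,a) = [a^c/(c!(1−ρ))]·P₀ = [1.47270/(24·0.7246)]·0.331578
= 0.08468·0.331578 = 0.028080

Final: 0.028080


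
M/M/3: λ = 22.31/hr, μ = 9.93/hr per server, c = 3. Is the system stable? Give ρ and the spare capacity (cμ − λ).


Total capacity cμ = 3·9.93 = 29.79/hr
ρ = λ/(cμ) = 22.31/29.79 = 0.7489
Stable ⇔ ρ < 1: YES
Spare capacity = cμ − λ = 29.79 − 22.31 = 7.48/hr

Final: ρ = 0.7489; stable; margin = 7.48/hr


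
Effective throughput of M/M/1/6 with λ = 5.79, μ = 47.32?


ρ = 0.1224; P_K = (1−ρ)ρ^6/(1−ρ^7) = 0.000002945
λ_eff = λ(1 − P_K) = 5.79·(1 − 0.000002945) = 5.79·0.999997 = 5.7900 /hr

Final: 5.7900 /hr


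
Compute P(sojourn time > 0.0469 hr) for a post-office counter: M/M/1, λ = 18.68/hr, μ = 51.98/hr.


W ~ Exponential(μ−λ) for M/M/1.
μ − λ = 51.98 − 18.68 = 33.3000
P(W > t) = e^{−(μ−λ)t} = e^{−1.5618} = 0.209764

Final: 0.209764


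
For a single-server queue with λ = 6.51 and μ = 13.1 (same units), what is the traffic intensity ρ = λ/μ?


ρ = λ/μ = 6.51/13.1 = 0.4969

Final: 0.4969


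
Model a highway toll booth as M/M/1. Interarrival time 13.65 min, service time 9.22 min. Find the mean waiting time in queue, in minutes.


λ = 60/13.65 = 4.3956 /hr
μ = 60/9.22 = 6.5076 /hr
ρ = λ/μ = 4.3956/6.5076 = 0.6755
Wq = ρ/(μ−λ) = 0.6755/(6.5076−4.3956) = 0.31982 hr
In minutes: 0.31982·60 = 19.189 min

Final: 19.189 min


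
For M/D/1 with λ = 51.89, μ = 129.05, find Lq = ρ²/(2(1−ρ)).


ρ = 51.89/129.05 = 0.4021
M/D/1: Lq = ρ²/(2(1−ρ)) = 0.1617/(2·0.5979) = 0.13520

Final: 0.13520


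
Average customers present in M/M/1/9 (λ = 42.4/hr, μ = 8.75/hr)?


ρ = 42.4/8.75 = 4.8457
L = ρ[1 − (K+1)ρ^K + Kρ^(K+1)] / [(1−ρ)(1−ρ^(K+1))]
Numerator: 4.8457·(1 − 10·1473059.306193 + 9·7138024.523724) = 239919206.265955
Denominator: (-3.8457)·(-7138023.523724) = 27450799.036948
L = 239919206.265955/27450799.036948 = 8.7400

Final: 8.7400


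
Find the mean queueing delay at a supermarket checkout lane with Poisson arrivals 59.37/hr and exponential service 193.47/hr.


ρ = 59.37/193.47 = 0.3069
Wq = ρ/(μ−λ) = 0.3069/(193.47 − 59.37) = 0.3069/134.10 = 0.002288 hr

Final: 0.002288 hr


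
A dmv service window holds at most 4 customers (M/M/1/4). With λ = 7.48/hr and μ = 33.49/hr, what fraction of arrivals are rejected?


ρ = λ/μ = 7.48/33.49 = 0.2234
P_K = (1−ρ)ρ^K/(1−ρ^(K+1)) = (0.7766·0.002489)/(1 − 0.0005558)
= 0.001933/0.999444 = 0.001934

Final: 0.001934


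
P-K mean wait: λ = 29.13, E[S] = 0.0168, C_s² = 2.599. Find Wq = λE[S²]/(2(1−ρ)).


ρ = λ·E[S] = 29.13·0.0168 = 0.4894
E[S²] = E[S]²(1+C_s²) = 0.0168²·(1+2.599) = 0.001016
Wq = λ·E[S²]/(2(1−ρ)) = 29.13·0.001016/(2·0.5106) = 0.02897 hr

Final: 0.02897 hr


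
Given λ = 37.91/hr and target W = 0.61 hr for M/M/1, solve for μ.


W = 1/(μ−λ) ⇒ μ − λ = 1/W = 1/0.61 = 1.6393
μ = λ + 1/W = 37.91 + 1.6393 = 39.5493 per hr

Final: 39.5493 /hr


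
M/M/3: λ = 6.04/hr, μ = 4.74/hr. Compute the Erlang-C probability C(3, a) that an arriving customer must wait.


a = λ/μ = 1.2743; ρ = a/3 = 0.4248
P₀ = 0.271326 (from M/M/c formula)
C(c,a) = [a^c/(c!(1−ρ))]·P₀ = [2.06907/(6·0.5752)]·0.271326
= 0.59947·0.271326 = 0.162653

Final: 0.162653


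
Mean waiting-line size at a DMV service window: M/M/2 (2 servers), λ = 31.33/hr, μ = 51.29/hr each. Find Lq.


a = λ/μ = 0.6108; ρ = a/2 = 0.3054
P₀ = 0.532074
Lq = P₀·a^c·ρ / (c!·(1−ρ)²) = 0.532074·0.37313·0.3054/(2·0.48244)
= 0.06284

Final: 0.06284


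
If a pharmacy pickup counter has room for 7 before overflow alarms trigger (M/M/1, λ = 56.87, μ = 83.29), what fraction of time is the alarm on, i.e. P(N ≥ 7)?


ρ = 56.87/83.29 = 0.6828
P(N ≥ n) = ρ^n = 0.6828^7 = 0.069188

Final: 0.069188


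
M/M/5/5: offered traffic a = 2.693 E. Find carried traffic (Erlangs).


B(5,2.693) = 0.084635 (Erlang-B)
Carried load = a(1 − B) = 2.693·(1 − 0.084635) = 2.693·0.915365 = 2.4651 E

Final: 2.4651 Erlangs


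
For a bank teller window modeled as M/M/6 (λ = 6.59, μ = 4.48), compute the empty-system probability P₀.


a = λ/μ = 6.59/4.48 = 1.4710; ρ = a/c = 0.2452
Σ_{k=0}^{5} a^k/k! (terms k=0..5) = 1.00000 + 1.47098 + 1.08189 + 0.53048 + 0.19508 + 0.05739 = 4.33583
Tail: a^6/(6!(1−ρ)) = 10.13082/(720·0.7548) = 0.01864
P₀ = 1/(4.33583 + 0.01864) = 1/4.35447 = 0.229649

Final: 0.229649


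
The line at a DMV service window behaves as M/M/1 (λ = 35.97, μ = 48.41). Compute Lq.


ρ = 35.97/48.41 = 0.7430
Lq = ρ²/(1−ρ) = 0.5521/0.2570 = 2.1485

Final: 2.1485


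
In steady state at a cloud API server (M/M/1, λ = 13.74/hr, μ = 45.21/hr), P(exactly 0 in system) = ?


ρ = 13.74/45.21 = 0.3039
P_n = (1−ρ)·ρ^n = (1 − 0.3039)·0.3039^0 = 0.6961·1.000000 = 0.696085

Final: 0.696085


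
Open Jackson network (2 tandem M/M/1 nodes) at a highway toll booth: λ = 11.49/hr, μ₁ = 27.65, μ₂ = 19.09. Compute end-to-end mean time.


Each node sees arrival rate λ = 11.49/hr (tandem ⇒ throughput preserved).
W₁ = 1/(μ₁−λ) = 1/(27.65−11.49) = 0.06188 hr
W₂ = 1/(μ₂−λ) = 1/(19.09−11.49) = 0.13158 hr
W_total = W₁ + W₂ = 0.06188 + 0.13158 = 0.19346 hr

Final: 0.19346 hr


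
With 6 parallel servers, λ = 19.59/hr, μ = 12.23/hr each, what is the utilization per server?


ρ = λ/(cμ) = 19.59/(6·12.23) = 19.59/73.38 = 0.2670

Final: 0.2670


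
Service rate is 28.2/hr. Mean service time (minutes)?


Mean service time = 1/μ = 1/28.2 hour = 0.03546 hour
In minutes: 0.03546 × 60 = 2.1277 min

Final: 2.1277 min


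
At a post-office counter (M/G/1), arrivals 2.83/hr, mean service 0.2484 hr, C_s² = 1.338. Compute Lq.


ρ = λ·E[S] = 2.83·0.2484 = 0.7030
Lq = ρ²(1+C_s²)/(2(1−ρ)) = 0.4942·(1+1.338)/(2·0.2970)
= 0.4942·2.3380/0.5941 = 1.94488

Final: 1.94488


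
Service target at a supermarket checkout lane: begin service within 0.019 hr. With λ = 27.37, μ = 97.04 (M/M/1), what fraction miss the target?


ρ = 27.37/97.04 = 0.2820
P(Wq > t) = ρ·e^{−(μ−λ)t} = 0.2820·e^{−1.3237}
= 0.2820·0.266141 = 0.075065

Final: 0.075065


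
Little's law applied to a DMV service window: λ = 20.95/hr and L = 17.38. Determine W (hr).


W = L/λ = 17.38/20.95 = 0.8296 hr

Final: 0.8296 hr


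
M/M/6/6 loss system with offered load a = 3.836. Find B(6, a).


B(c,a) = (a^c/c!) / Σ_{k=0}^{c} a^k/k!
a^6/6! = 4.425263
Σ terms (k=0..6): 1.00000 + 3.83600 + 7.35745 + 9.40772 + 9.02201 + 6.92168 + 4.42526 = 41.970125
B = 4.425263/41.970125 = 0.105438

Final: 0.105438


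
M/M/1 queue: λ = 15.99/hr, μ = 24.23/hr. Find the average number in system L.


ρ = λ/μ = 15.99/24.23 = 0.6599
L = ρ/(1−ρ) = 0.6599/(1 − 0.6599) = 0.6599/0.3401 = 1.9405

Final: 1.9405


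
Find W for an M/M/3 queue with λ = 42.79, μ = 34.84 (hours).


a = 1.2282; ρ = 0.4094; P₀ = 0.285289
Lq = P₀·a^c·ρ/(c!(1−ρ)²) = 0.10339
Wq = Lq/λ = 0.10339/42.79 = 0.002416 hr
W = Wq + 1/μ = 0.002416 + 0.02870 = 0.03112 hr

Final: 0.03112 hr


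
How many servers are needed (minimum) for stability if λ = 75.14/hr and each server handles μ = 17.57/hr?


Stability requires cμ > λ ⇔ c > λ/μ.
λ/μ = 75.14/17.57 = 4.2766
Minimum integer c = ⌊4.2766⌋ + 1 = 5
Check: 5·17.57 = 87.85 > 75.14, while 4·17.57 = 70.28 ≤ 75.14

Final: 5 servers


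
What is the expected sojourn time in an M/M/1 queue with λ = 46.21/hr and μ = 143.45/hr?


W = 1/(μ−λ) = 1/(143.45 − 46.21) = 1/97.24 = 0.01028 hr

Final: 0.01028 hr


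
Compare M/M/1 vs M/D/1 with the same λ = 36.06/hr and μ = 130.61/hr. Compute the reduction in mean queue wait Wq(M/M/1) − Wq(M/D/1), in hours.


ρ = 36.06/130.61 = 0.2761
Wq(M/M/1) = ρ/(μ−λ) = 0.2761/94.55 = 0.002920 hr
Wq(M/D/1) = ρ/(2(μ−λ)) = 0.001460 hr
Savings = 0.002920 − 0.001460 = 0.001460 hr

Final: 0.001460 hr


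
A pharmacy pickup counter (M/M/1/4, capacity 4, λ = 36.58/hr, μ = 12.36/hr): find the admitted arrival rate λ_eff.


ρ = 2.9595; P_K = (1−ρ)ρ^4/(1−ρ^5) = 0.665039
λ_eff = λ(1 − P_K) = 36.58·(1 − 0.665039) = 36.58·0.334961 = 12.2529 /hr

Final: 12.2529 /hr


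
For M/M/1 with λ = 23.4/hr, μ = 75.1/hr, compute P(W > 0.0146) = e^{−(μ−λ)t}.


W ~ Exponential(μ−λ) for M/M/1.
μ − λ = 75.1 − 23.4 = 51.7000
P(W > t) = e^{−(μ−λ)t} = e^{−0.7548} = 0.470095

Final: 0.470095


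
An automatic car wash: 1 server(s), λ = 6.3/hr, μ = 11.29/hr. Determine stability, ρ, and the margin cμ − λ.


Total capacity cμ = 1·11.29 = 11.29/hr
ρ = λ/(cμ) = 6.3/11.29 = 0.5580
Stable ⇔ ρ < 1: YES
Spare capacity = cμ − λ = 11.29 − 6.3 = 4.99/hr

Final: ρ = 0.5580; stable; margin = 4.99/hr


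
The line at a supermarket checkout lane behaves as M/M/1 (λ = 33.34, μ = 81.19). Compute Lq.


ρ = 33.34/81.19 = 0.4106
Lq = ρ²/(1−ρ) = 0.1686/0.5894 = 0.2861

Final: 0.2861


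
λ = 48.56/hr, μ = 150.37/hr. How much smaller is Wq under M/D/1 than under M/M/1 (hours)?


ρ = 48.56/150.37 = 0.3229
Wq(M/M/1) = ρ/(μ−λ) = 0.3229/101.81 = 0.003172 hr
Wq(M/D/1) = ρ/(2(μ−λ)) = 0.001586 hr
Savings = 0.003172 − 0.001586 = 0.001586 hr

Final: 0.001586 hr


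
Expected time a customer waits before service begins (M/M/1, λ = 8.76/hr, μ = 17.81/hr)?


ρ = 8.76/17.81 = 0.4919
Wq = ρ/(μ−λ) = 0.4919/(17.81 − 8.76) = 0.4919/9.05 = 0.05435 hr

Final: 0.05435 hr


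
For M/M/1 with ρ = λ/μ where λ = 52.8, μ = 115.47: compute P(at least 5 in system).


ρ = 52.8/115.47 = 0.4573
P(N ≥ n) = ρ^n = 0.4573^5 = 0.019991

Final: 0.019991


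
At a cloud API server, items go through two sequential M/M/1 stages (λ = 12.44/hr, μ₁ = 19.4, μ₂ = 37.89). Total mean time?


Each node sees arrival rate λ = 12.44/hr (tandem ⇒ throughput preserved).
W₁ = 1/(μ₁−λ) = 1/(19.4−12.44) = 0.14368 hr
W₂ = 1/(μ₂−λ) = 1/(37.89−12.44) = 0.03929 hr
W_total = W₁ + W₂ = 0.14368 + 0.03929 = 0.18297 hr

Final: 0.18297 hr


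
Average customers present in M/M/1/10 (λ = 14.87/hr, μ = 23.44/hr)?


ρ = 14.87/23.44 = 0.6344
L = ρ[1 − (K+1)ρ^K + Kρ^(K+1)] / [(1−ρ)(1−ρ^(K+1))]
Numerator: 0.6344·(1 − 11·0.010557 + 10·0.006697) = 0.603203
Denominator: (0.3656)·(0.993303) = 0.363166
L = 0.603203/0.363166 = 1.6610

Final: 1.6610


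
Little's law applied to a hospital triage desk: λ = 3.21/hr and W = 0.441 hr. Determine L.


L = λW = 3.21·0.441 = 1.4156

Final: 1.4156


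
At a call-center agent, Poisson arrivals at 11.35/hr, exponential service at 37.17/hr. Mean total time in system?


W = 1/(μ−λ) = 1/(37.17 − 11.35) = 1/25.82 = 0.03873 hr

Final: 0.03873 hr


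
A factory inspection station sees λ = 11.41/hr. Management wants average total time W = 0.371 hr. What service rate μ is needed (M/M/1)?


W = 1/(μ−λ) ⇒ μ − λ = 1/W = 1/0.371 = 2.6954
μ = λ + 1/W = 11.41 + 2.6954 = 14.1054 per hr

Final: 14.1054 /hr
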